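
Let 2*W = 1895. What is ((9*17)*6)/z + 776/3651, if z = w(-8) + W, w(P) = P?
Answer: 8161340/6860229 ≈ 1.1897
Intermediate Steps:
W = 1895/2 (W = (½)*1895 = 1895/2 ≈ 947.50)
z = 1879/2 (z = -8 + 1895/2 = 1879/2 ≈ 939.50)
((9*17)*6)/z + 776/3651 = ((9*17)*6)/(1879/2) + 776/3651 = (153*6)*(2/1879) + 776*(1/3651) = 918*(2/1879) + 776/3651 = 1836/1879 + 776/3651 = 8161340/6860229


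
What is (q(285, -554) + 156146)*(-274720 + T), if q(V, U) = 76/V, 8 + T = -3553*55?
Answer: -1101166113742/15 ≈ -7.3411e+10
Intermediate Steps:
T = -195423 (T = -8 - 3553*55 = -8 - 195415 = -195423)
(q(285, -554) + 156146)*(-274720 + T) = (76/285 + 156146)*(-274720 - 195423) = (76*(1/285) + 156146)*(-470143) = (4/15 + 156146)*(-470143) = (2342194/15)*(-470143) = -1101166113742/15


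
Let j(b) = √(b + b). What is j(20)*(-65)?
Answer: -130*√10 ≈ -411.10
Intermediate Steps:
j(b) = √2*√b (j(b) = √(2*b) = √2*√b)
j(20)*(-65) = (√2*√20)*(-65) = (√2*(2*√5))*(-65) = (2*√10)*(-65) = -130*√10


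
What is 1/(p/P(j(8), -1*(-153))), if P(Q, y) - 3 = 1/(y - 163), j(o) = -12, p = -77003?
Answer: -29/770030 ≈ -3.7661e-5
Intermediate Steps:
P(Q, y) = 3 + 1/(-163 + y) (P(Q, y) = 3 + 1/(y - 163) = 3 + 1/(-163 + y))
1/(p/P(j(8), -1*(-153))) = 1/(-77003*(-163 - 1*(-153))/(-488 + 3*(-1*(-153)))) = 1/(-77003*(-163 + 153)/(-488 + 3*153)) = 1/(-77003*(-10/(-488 + 459))) = 1/(-77003/((-⅒*(-29)))) = 1/(-77003/29/10) = 1/(-77003*10/29) = 1/(-770030/29) = -29/770030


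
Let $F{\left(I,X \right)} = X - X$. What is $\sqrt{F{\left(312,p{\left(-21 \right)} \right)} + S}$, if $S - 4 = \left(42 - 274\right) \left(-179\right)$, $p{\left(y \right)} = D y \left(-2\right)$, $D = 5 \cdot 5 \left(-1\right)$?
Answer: $2 \sqrt{10383} \approx 203.79$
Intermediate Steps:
$D = -25$ ($D = 25 \left(-1\right) = -25$)
$p{\left(y \right)} = 50 y$ ($p{\left(y \right)} = - 25 y \left(-2\right) = 50 y$)
$F{\left(I,X \right)} = 0$
$S = 41532$ ($S = 4 + \left(42 - 274\right) \left(-179\right) = 4 - -41528 = 4 + 41528 = 41532$)
$\sqrt{F{\left(312,p{\left(-21 \right)} \right)} + S} = \sqrt{0 + 41532} = \sqrt{41532} = 2 \sqrt{10383}$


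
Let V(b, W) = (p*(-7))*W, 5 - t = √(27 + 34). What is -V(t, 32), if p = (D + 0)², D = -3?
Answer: 2016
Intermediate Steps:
t = 5 - √61 (t = 5 - √(27 + 34) = 5 - √61 ≈ -2.8102)
p = 9 (p = (-3 + 0)² = (-3)² = 9)
V(b, W) = -63*W (V(b, W) = (9*(-7))*W = -63*W)
-V(t, 32) = -(-63)*32 = -1*(-2016) = 2016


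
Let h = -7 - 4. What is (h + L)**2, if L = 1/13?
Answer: 20164/169 ≈ 119.31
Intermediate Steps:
L = 1/13 ≈ 0.076923
h = -11
(h + L)**2 = (-11 + 1/13)**2 = (-142/13)**2 = 20164/169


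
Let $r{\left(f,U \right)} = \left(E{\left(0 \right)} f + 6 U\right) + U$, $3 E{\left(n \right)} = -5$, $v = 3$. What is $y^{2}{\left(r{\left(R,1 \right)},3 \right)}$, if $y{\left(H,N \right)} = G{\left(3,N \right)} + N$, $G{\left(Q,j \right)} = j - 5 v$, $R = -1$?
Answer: $81$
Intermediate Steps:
$G{\left(Q,j \right)} = -15 + j$ ($G{\left(Q,j \right)} = j - 15 = -15 + j$)
$E{\left(n \right)} = - \frac{5}{3}$ ($E{\left(n \right)} = \frac{1}{3} \left(-5\right) = - \frac{5}{3}$)
$r{\left(f,U \right)} = 7 U - \frac{5 f}{3}$ ($r{\left(f,U \right)} = \left(- \frac{5 f}{3} + 6 U\right) + U = \left(6 U - \frac{5 f}{3}\right) + U = 7 U - \frac{5 f}{3}$)
$y{\left(H,N \right)} = -15 + 2 N$ ($y{\left(H,N \right)} = \left(-15 + N\right) + N = -15 + 2 N$)
$y^{2}{\left(r{\left(R,1 \right)},3 \right)} = \left(-15 + 2 \cdot 3\right)^{2} = \left(-15 + 6\right)^{2} = \left(-9\right)^{2} = 81$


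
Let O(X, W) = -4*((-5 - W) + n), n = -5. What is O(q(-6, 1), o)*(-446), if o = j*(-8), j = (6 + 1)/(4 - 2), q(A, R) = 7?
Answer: 32112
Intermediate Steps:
j = 7/2 ≈ 3.5000
o = -28 (o = (7/2)*(-8) = -28)
O(X, W) = 40 + 4*W (O(X, W) = -4*((-5 - W) - 5) = -4*(-10 - W) = 40 + 4*W)
O(q(-6, 1), o)*(-446) = (40 + 4*(-28))*(-446) = (40 - 112)*(-446) = -72*(-446) = 32112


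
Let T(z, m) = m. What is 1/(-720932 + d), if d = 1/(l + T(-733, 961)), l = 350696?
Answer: -351657/253520784323 ≈ -1.3871e-6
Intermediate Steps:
d = 1/351657 (d = 1/(350696 + 961) = 1/351657 ≈ 2.8437e-6)
1/(-720932 + d) = 1/(-720932 + 1/351657) = 1/(-253520784323/351657) = -351657/253520784323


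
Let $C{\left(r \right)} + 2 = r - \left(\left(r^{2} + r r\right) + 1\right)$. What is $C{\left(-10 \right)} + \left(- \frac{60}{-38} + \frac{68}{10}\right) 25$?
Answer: $- \frac{67}{19} \approx -3.5263$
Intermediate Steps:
$C{\left(r \right)} = -3 + r - 2 r^{2}$ ($C{\left(r \right)} = -2 - \left(1 + r^{2} - r + r r\right) = -2 - \left(1 - r + 2 r^{2}\right) = -3 + r - 2 r^{2}$)
$C{\left(-10 \right)} + \left(- \frac{60}{-38} + \frac{68}{10}\right) 25 = \left(-3 - 10 - 2 \left(-10\right)^{2}\right) + \left(- \frac{60}{-38} + \frac{68}{10}\right) 25 = \left(-3 - 10 - 200\right) + \left(\left(-60\right) \left(- \frac{1}{38}\right) + 68 \cdot \frac{1}{10}\right) 25 = \left(-3 - 10 - 200\right) + \left(\frac{30}{19} + \frac{34}{5}\right) 25 = -213 + \frac{796}{95} \cdot 25 = -213 + \frac{3980}{19} = - \frac{67}{19}$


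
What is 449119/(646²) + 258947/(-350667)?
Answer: 49428486121/146338949772 ≈ 0.33777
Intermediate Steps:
449119/(646²) + 258947/(-350667) = 449119/417316 + 258947*(-1/350667) = 449119*(1/417316) - 258947/350667 = 449119/417316 - 258947/350667 = 49428486121/146338949772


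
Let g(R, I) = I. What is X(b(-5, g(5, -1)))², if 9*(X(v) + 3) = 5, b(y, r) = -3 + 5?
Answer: 484/81 ≈ 5.9753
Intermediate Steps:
b(y, r) = 2
X(v) = -22/9 (X(v) = -3 + (⅑)*5 = -3 + 5/9 = -22/9)
X(b(-5, g(5, -1)))² = (-22/9)² = 484/81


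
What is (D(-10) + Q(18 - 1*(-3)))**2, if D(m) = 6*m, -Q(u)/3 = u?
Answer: 15129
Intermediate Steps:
Q(u) = -3*u
(D(-10) + Q(18 - 1*(-3)))**2 = (6*(-10) - 3*(18 - 1*(-3)))**2 = (-60 - 3*(18 + 3))**2 = (-60 - 3*21)**2 = (-60 - 63)**2 = (-123)**2 = 15129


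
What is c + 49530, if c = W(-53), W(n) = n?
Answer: 49477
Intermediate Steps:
c = -53
c + 49530 = -53 + 49530 = 49477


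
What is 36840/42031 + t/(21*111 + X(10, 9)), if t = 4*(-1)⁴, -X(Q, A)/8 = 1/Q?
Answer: 430063460/489703181 ≈ 0.87821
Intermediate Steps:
X(Q, A) = -8/Q
t = 4 (t = 4*1 = 4)
36840/42031 + t/(21*111 + X(10, 9)) = 36840/42031 + 4/(21*111 - 8/10) = 36840*(1/42031) + 4/(2331 - 8*⅒) = 36840/42031 + 4/(2331 - ⅘) = 36840/42031 + 4/(11651/5) = 36840/42031 + 4*(5/11651) = 36840/42031 + 20/11651 = 430063460/489703181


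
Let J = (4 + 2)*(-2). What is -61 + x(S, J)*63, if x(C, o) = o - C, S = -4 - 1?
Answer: -502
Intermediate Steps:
S = -5
J = -12 (J = 6*(-2) = -12)
-61 + x(S, J)*63 = -61 + (-12 - 1*(-5))*63 = -61 + (-12 + 5)*63 = -61 - 7*63 = -61 - 441 = -502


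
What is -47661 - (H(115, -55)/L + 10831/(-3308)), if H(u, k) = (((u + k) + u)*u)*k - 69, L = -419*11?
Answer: -730278718765/15246572 ≈ -47898.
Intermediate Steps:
L = -4609
H(u, k) = -69 + k*u*(k + 2*u) (H(u, k) = (((k + u) + u)*u)*k - 69 = ((k + 2*u)*u)*k - 69 = (u*(k + 2*u))*k - 69 = k*u*(k + 2*u) - 69 = -69 + k*u*(k + 2*u))
-47661 - (H(115, -55)/L + 10831/(-3308)) = -47661 - ((-69 + 115*(-55)**2 + 2*(-55)*115**2)/(-4609) + 10831/(-3308)) = -47661 - ((-69 + 115*3025 + 2*(-55)*13225)*(-1/4609) + 10831*(-1/3308)) = -47661 - ((-69 + 347875 - 1454750)*(-1/4609) - 10831/3308) = -47661 - (-1106944*(-1/4609) - 10831/3308) = -47661 - (1106944/4609 - 10831/3308) = -47661 - 1*3611850673/15246572 = -47661 - 3611850673/15246572 = -730278718765/15246572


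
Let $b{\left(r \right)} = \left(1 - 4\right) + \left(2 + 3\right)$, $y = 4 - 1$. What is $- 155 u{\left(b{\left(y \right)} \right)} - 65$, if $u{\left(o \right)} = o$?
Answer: $-375$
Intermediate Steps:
$y = 3$
$b{\left(r \right)} = 2$ ($b{\left(r \right)} = -3 + 5 = 2$)
$- 155 u{\left(b{\left(y \right)} \right)} - 65 = \left(-155\right) 2 - 65 = -310 - 65 = -375$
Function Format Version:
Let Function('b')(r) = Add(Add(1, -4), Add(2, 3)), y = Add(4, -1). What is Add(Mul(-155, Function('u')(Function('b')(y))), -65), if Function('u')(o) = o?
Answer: -375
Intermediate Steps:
y = 3
Function('b')(r) = 2 (Function('b')(r) = Add(-3, 5) = 2)
Add(Mul(-155, Function('u')(Function('b')(y))), -65) = Add(Mul(-155, 2), -65) = Add(-310, -65) = -375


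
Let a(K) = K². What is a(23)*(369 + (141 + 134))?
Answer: 340676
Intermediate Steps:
a(23)*(369 + (141 + 134)) = 23²*(369 + (141 + 134)) = 529*(369 + 275) = 529*644 = 340676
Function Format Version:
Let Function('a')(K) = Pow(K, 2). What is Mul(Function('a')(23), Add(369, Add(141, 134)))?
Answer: 340676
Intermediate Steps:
Mul(Function('a')(23), Add(369, Add(141, 134))) = Mul(Pow(23, 2), Add(369, Add(141, 134))) = Mul(529, Add(369, 275)) = Mul(529, 644) = 340676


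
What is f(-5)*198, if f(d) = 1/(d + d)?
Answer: -99/5 ≈ -19.800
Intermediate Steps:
f(d) = 1/(2*d)
f(-5)*198 = ((1/2)/(-5))*198 = ((1/2)*(-1/5))*198 = -1/10*198 = -99/5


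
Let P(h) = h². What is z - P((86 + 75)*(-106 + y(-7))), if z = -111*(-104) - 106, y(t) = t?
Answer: -330973811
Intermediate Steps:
z = 11438 (z = 11544 - 106 = 11438)
z - P((86 + 75)*(-106 + y(-7))) = 11438 - ((86 + 75)*(-106 - 7))² = 11438 - (161*(-113))² = 11438 - 1*(-18193)² = 11438 - 1*330985249 = 11438 - 330985249 = -330973811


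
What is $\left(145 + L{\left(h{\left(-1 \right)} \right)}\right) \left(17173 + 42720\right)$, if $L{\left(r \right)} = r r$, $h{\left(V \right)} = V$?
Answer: $8744378$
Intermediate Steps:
$L{\left(r \right)} = r^{2}$
$\left(145 + L{\left(h{\left(-1 \right)} \right)}\right) \left(17173 + 42720\right) = \left(145 + \left(-1\right)^{2}\right) \left(17173 + 42720\right) = \left(145 + 1\right) 59893 = 146 \cdot 59893 = 8744378$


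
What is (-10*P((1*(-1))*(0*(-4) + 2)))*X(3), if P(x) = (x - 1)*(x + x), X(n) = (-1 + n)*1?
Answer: -240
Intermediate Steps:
X(n) = -1 + n
P(x) = 2*x*(-1 + x) (P(x) = (-1 + x)*(2*x) = 2*x*(-1 + x))
(-10*P((1*(-1))*(0*(-4) + 2)))*X(3) = (-20*(1*(-1))*(0*(-4) + 2)*(-1 + (1*(-1))*(0*(-4) + 2)))*(-1 + 3) = -20*(-(0 + 2))*(-1 - (0 + 2))*2 = -20*(-1*2)*(-1 - 1*2)*2 = -20*(-2)*(-1 - 2)*2 = -20*(-2)*(-3)*2 = -10*12*2 = -120*2 = -240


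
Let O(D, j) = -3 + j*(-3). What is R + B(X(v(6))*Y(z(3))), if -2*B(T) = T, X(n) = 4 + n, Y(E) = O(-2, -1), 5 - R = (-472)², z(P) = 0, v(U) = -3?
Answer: -222779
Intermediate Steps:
R = -222779 (R = 5 - 1*(-472)² = 5 - 1*222784 = 5 - 222784 = -222779)
O(D, j) = -3 - 3*j
Y(E) = 0 (Y(E) = -3 - 3*(-1) = -3 + 3 = 0)
B(T) = -T/2
R + B(X(v(6))*Y(z(3))) = -222779 - (4 - 3)*0/2 = -222779 - 0/2 = -222779 - ½*0 = -222779 + 0 = -222779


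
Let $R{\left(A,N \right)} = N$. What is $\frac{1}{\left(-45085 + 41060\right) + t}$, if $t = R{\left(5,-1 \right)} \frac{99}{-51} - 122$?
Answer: $- \frac{17}{70466} \approx -0.00024125$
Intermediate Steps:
$t = - \frac{2041}{17}$ ($t = - \frac{99}{-51} - 122 = - \frac{99 \left(-1\right)}{51} - 122 = \left(-1\right) \left(- \frac{33}{17}\right) - 122 = \frac{33}{17} - 122 = - \frac{2041}{17} \approx -120.06$)
$\frac{1}{\left(-45085 + 41060\right) + t} = \frac{1}{\left(-45085 + 41060\right) - \frac{2041}{17}} = \frac{1}{-4025 - \frac{2041}{17}} = \frac{1}{- \frac{70466}{17}} = - \frac{17}{70466}$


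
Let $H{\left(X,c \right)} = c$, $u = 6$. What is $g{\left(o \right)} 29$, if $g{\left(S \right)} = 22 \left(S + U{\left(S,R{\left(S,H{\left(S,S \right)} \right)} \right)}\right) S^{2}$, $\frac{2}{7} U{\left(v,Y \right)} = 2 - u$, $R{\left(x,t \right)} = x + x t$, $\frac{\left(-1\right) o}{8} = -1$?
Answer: $-244992$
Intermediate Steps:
$o = 8$ ($o = \left(-8\right) \left(-1\right) = 8$)
$R{\left(x,t \right)} = x + t x$
$U{\left(v,Y \right)} = -14$ ($U{\left(v,Y \right)} = \frac{7 \left(2 - 6\right)}{2} = \frac{7}{2} \left(-4\right) = -14$)
$g{\left(S \right)} = S^{2} \left(-308 + 22 S\right)$ ($g{\left(S \right)} = 22 \left(S - 14\right) S^{2} = 22 \left(-14 + S\right) S^{2} = \left(-308 + 22 S\right) S^{2} = S^{2} \left(-308 + 22 S\right)$)
$g{\left(o \right)} 29 = 22 \cdot 8^{2} \left(-14 + 8\right) 29 = 22 \cdot 64 \left(-6\right) 29 = \left(-8448\right) 29 = -244992$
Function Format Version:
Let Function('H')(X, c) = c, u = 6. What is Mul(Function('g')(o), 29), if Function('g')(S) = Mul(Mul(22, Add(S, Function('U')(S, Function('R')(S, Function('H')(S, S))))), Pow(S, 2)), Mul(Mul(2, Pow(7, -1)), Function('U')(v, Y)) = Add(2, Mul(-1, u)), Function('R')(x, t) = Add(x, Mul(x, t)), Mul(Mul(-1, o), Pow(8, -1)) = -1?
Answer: -244992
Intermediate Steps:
o = 8 (o = Mul(-8, -1) = 8)
Function('R')(x, t) = Add(x, Mul(t, x))
Function('U')(v, Y) = -14 (Function('U')(v, Y) = Mul(Rational(7, 2), Add(2, Mul(-1, 6))) = Mul(Rational(7, 2), Add(2, -6)) = Mul(Rational(7, 2), -4) = -14)
Function('g')(S) = Mul(Pow(S, 2), Add(-308, Mul(22, S))) (Function('g')(S) = Mul(Mul(22, Add(S, -14)), Pow(S, 2)) = Mul(Mul(22, Add(-14, S)), Pow(S, 2)) = Mul(Add(-308, Mul(22, S)), Pow(S, 2)) = Mul(Pow(S, 2), Add(-308, Mul(22, S))))
Mul(Function('g')(o), 29) = Mul(Mul(22, Pow(8, 2), Add(-14, 8)), 29) = Mul(Mul(22, 64, -6), 29) = Mul(-8448, 29) = -244992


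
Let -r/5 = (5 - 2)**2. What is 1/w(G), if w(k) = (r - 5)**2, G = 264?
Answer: 1/2500 ≈ 0.00040000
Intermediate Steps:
r = -45 (r = -5*(5 - 2)**2 = -5*3**2 = -5*9 = -45)
w(k) = 2500 (w(k) = (-45 - 5)**2 = (-50)**2 = 2500)
1/w(G) = 1/2500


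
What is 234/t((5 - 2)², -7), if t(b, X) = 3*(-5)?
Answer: -78/5 ≈ -15.600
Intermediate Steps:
t(b, X) = -15
234/t((5 - 2)², -7) = 234/(-15) = 234*(-1/15) = -78/5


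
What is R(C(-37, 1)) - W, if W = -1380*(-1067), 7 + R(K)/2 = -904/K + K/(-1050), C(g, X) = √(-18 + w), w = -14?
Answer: -1472474 + 118646*I*√2/525 ≈ -1.4725e+6 + 319.6*I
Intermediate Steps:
C(g, X) = 4*I*√2 (C(g, X) = √(-18 - 14) = √(-32) = 4*I*√2)
R(K) = -14 - 1808/K - K/525 (R(K) = -14 + 2*(-904/K + K/(-1050)) = -14 + 2*(-904/K + K*(-1/1050)) = -14 + 2*(-904/K - K/1050) = -14 + (-1808/K - K/525) = -14 - 1808/K - K/525)
W = 1472460
R(C(-37, 1)) - W = (-14 - 1808*(-I*√2/8) - 4*I*√2/525) - 1*1472460 = (-14 - (-226)*I*√2 - 4*I*√2/525) - 1472460 = (-14 + 226*I*√2 - 4*I*√2/525) - 1472460 = (-14 + 118646*I*√2/525) - 1472460 = -1472474 + 118646*I*√2/525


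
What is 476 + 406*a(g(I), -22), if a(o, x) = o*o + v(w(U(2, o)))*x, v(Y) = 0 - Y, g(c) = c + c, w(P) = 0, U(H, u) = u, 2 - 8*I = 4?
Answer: 1155/2 ≈ 577.50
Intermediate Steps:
I = -¼ (I = ¼ - ⅛*4 = ¼ - ½ = -¼ ≈ -0.25000)
g(c) = 2*c
v(Y) = -Y
a(o, x) = o² (a(o, x) = o*o + (-1*0)*x = o² + 0*x = o² + 0 = o²)
476 + 406*a(g(I), -22) = 476 + 406*(2*(-¼))² = 476 + 406*(-½)² = 476 + 406*(¼) = 476 + 203/2 = 1155/2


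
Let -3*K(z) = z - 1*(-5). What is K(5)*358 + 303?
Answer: -2671/3 ≈ -890.33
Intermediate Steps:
K(z) = -5/3 - z/3 (K(z) = -(z - 1*(-5))/3 = -(z + 5)/3 = -(5 + z)/3 = -5/3 - z/3)
K(5)*358 + 303 = (-5/3 - 1/3*5)*358 + 303 = (-5/3 - 5/3)*358 + 303 = -10/3*358 + 303 = -3580/3 + 303 = -2671/3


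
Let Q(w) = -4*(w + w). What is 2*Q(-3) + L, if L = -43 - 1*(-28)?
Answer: 33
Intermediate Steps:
Q(w) = -8*w
L = -15 (L = -43 + 28 = -15)
2*Q(-3) + L = 2*(-8*(-3)) - 15 = 2*24 - 15 = 48 - 15 = 33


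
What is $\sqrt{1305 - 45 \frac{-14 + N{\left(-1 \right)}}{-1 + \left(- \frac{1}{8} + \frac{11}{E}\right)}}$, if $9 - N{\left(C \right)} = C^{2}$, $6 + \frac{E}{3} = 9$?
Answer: $\frac{15 \sqrt{889}}{7} \approx 63.892$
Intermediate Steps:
$E = 9$ ($E = -18 + 3 \cdot 9 = -18 + 27 = 9$)
$N{\left(C \right)} = 9 - C^{2}$
$\sqrt{1305 - 45 \frac{-14 + N{\left(-1 \right)}}{-1 + \left(- \frac{1}{8} + \frac{11}{E}\right)}} = \sqrt{1305 - 45 \frac{-14 + \left(9 - \left(-1\right)^{2}\right)}{-1 + \left(- \frac{1}{8} + \frac{11}{9}\right)}} = \sqrt{1305 - 45 \frac{-14 + \left(9 - 1\right)}{-1 + \left(\left(-1\right) \frac{1}{8} + 11 \cdot \frac{1}{9}\right)}} = \sqrt{1305 - 45 \frac{-14 + \left(9 - 1\right)}{-1 + \left(- \frac{1}{8} + \frac{11}{9}\right)}} = \sqrt{1305 - 45 \frac{-14 + 8}{-1 + \frac{79}{72}}} = \sqrt{1305 - 45 \left(- \frac{6}{\frac{7}{72}}\right)} = \sqrt{1305 - 45 \left(\left(-6\right) \frac{72}{7}\right)} = \sqrt{1305 - - \frac{19440}{7}} = \sqrt{1305 + \frac{19440}{7}} = \sqrt{\frac{28575}{7}} = \frac{15 \sqrt{889}}{7}$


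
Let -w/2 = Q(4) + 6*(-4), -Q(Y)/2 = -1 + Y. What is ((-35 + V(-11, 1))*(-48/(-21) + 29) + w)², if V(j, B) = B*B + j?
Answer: 89019225/49 ≈ 1.8167e+6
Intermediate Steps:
Q(Y) = 2 - 2*Y (Q(Y) = -2*(-1 + Y) = 2 - 2*Y)
V(j, B) = j + B² (V(j, B) = B² + j = j + B²)
w = 60 (w = -2*((2 - 2*4) + 6*(-4)) = -2*((2 - 8) - 24) = -2*(-6 - 24) = -2*(-30) = 60)
((-35 + V(-11, 1))*(-48/(-21) + 29) + w)² = ((-35 + (-11 + 1²))*(-48/(-21) + 29) + 60)² = ((-35 + (-11 + 1))*(-48*(-1/21) + 29) + 60)² = ((-35 - 10)*(16/7 + 29) + 60)² = (-45*219/7 + 60)² = (-9855/7 + 60)² = (-9435/7)² = 89019225/49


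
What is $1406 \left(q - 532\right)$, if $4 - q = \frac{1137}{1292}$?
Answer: $- \frac{25282581}{34} \approx -7.4361 \cdot 10^{5}$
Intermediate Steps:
$q = \frac{4031}{1292}$ ($q = 4 - \frac{1137}{1292} = \frac{4031}{1292} \approx 3.12$)
$1406 \left(q - 532\right) = 1406 \left(\frac{4031}{1292} - 532\right) = 1406 \left(- \frac{683313}{1292}\right) = - \frac{25282581}{34}$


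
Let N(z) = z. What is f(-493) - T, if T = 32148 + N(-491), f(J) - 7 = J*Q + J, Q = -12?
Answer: -26227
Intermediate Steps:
f(J) = 7 - 11*J (f(J) = 7 + (J*(-12) + J) = 7 + (-12*J + J) = 7 - 11*J)
T = 31657 (T = 32148 - 491 = 31657)
f(-493) - T = (7 - 11*(-493)) - 1*31657 = (7 + 5423) - 31657 = 5430 - 31657 = -26227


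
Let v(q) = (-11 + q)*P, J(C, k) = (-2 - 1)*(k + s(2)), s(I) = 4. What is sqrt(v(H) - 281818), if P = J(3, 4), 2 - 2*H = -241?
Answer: I*sqrt(284470) ≈ 533.36*I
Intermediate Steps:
H = 243/2 (H = 1 - 1/2*(-241) = 1 + 241/2 = 243/2 ≈ 121.50)
J(C, k) = -12 - 3*k (J(C, k) = (-2 - 1)*(k + 4) = -3*(4 + k) = -12 - 3*k)
P = -24 (P = -12 - 3*4 = -12 - 12 = -24)
v(q) = 264 - 24*q (v(q) = (-11 + q)*(-24) = 264 - 24*q)
sqrt(v(H) - 281818) = sqrt((264 - 24*243/2) - 281818) = sqrt((264 - 2916) - 281818) = sqrt(-2652 - 281818) = sqrt(-284470) = I*sqrt(284470)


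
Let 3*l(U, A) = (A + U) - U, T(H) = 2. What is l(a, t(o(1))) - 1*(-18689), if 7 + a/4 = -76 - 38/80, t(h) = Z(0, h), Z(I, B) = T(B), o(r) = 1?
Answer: 56069/3 ≈ 18690.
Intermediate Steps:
Z(I, B) = 2
t(h) = 2
a = -3339/10 (a = -28 + 4*(-76 - 38/80) = -28 + 4*(-76 - 38*1/80) = -28 + 4*(-76 - 19/40) = -28 + 4*(-3059/40) = -28 - 3059/10 = -3339/10 ≈ -333.90)
l(U, A) = A/3 (l(U, A) = ((A + U) - U)/3 = A/3)
l(a, t(o(1))) - 1*(-18689) = (1/3)*2 - 1*(-18689) = 2/3 + 18689 = 56069/3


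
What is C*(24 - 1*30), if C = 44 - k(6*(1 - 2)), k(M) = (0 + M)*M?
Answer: -48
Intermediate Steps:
k(M) = M**2 (k(M) = M*M = M**2)
C = 8 (C = 44 - (6*(1 - 2))**2 = 44 - (6*(-1))**2 = 44 - 1*(-6)**2 = 44 - 1*36 = 44 - 36 = 8)
C*(24 - 1*30) = 8*(24 - 1*30) = 8*(24 - 30) = 8*(-6) = -48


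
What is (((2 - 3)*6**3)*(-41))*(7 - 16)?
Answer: -79704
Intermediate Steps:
(((2 - 3)*6**3)*(-41))*(7 - 16) = (-1*216*(-41))*(-9) = -216*(-41)*(-9) = 8856*(-9) = -79704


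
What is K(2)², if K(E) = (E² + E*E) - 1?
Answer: 49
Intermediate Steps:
K(E) = -1 + 2*E² (K(E) = (E² + E²) - 1 = 2*E² - 1 = -1 + 2*E²)
K(2)² = (-1 + 2*2²)² = (-1 + 2*4)² = (-1 + 8)² = 7² = 49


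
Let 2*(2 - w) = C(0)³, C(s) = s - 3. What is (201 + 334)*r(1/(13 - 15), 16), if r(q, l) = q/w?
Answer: -535/31 ≈ -17.258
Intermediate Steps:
C(s) = -3 + s
w = 31/2 (w = 2 - (-3 + 0)³/2 = 2 - ½*(-3)³ = 2 - ½*(-27) = 2 + 27/2 = 31/2 ≈ 15.500)
r(q, l) = 2*q/31 (r(q, l) = q/(31/2) = q*(2/31) = 2*q/31)
(201 + 334)*r(1/(13 - 15), 16) = (201 + 334)*(2/(31*(13 - 15))) = 535*((2/31)/(-2)) = 535*((2/31)*(-½)) = 535*(-1/31) = -535/31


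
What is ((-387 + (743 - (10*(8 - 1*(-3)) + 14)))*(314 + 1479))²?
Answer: 173036032576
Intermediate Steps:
((-387 + (743 - (10*(8 - 1*(-3)) + 14)))*(314 + 1479))² = ((-387 + (743 - (10*(8 + 3) + 14)))*1793)² = ((-387 + (743 - (10*11 + 14)))*1793)² = ((-387 + (743 - (110 + 14)))*1793)² = ((-387 + (743 - 1*124))*1793)² = ((-387 + (743 - 124))*1793)² = ((-387 + 619)*1793)² = (232*1793)² = 415976² = 173036032576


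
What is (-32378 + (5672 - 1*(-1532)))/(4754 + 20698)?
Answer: -12587/12726 ≈ -0.98908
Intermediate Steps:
(-32378 + (5672 - 1*(-1532)))/(4754 + 20698) = (-32378 + (5672 + 1532))/25452 = (-32378 + 7204)*(1/25452) = -25174*1/25452 = -12587/12726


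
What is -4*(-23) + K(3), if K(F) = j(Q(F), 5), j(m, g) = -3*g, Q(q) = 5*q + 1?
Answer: 77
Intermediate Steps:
Q(q) = 1 + 5*q
K(F) = -15 (K(F) = -3*5 = -15)
-4*(-23) + K(3) = -4*(-23) - 15 = 92 - 15 = 77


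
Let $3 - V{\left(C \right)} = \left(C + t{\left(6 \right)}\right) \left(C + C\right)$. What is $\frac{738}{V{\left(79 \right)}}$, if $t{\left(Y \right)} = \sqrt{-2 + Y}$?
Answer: $- \frac{246}{4265} \approx -0.057679$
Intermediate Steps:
$V{\left(C \right)} = 3 - 2 C \left(2 + C\right)$ ($V{\left(C \right)} = 3 - \left(C + \sqrt{-2 + 6}\right) \left(C + C\right) = 3 - \left(C + \sqrt{4}\right) 2 C = 3 - \left(C + 2\right) 2 C = 3 - \left(2 + C\right) 2 C = 3 - 2 C \left(2 + C\right)$)
$\frac{738}{V{\left(79 \right)}} = \frac{738}{3 - 316 - 2 \cdot 79^{2}} = \frac{738}{3 - 316 - 12482} = \frac{738}{-12795} = 738 \left(- \frac{1}{12795}\right) = - \frac{246}{4265}$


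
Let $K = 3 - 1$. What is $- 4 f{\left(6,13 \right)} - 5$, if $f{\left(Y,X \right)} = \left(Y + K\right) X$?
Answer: $-421$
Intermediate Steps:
$K = 2$
$f{\left(Y,X \right)} = X \left(2 + Y\right)$ ($f{\left(Y,X \right)} = \left(Y + 2\right) X = \left(2 + Y\right) X = X \left(2 + Y\right)$)
$- 4 f{\left(6,13 \right)} - 5 = - 4 \cdot 13 \left(2 + 6\right) - 5 = - 4 \cdot 13 \cdot 8 - 5 = \left(-4\right) 104 - 5 = -416 - 5 = -421$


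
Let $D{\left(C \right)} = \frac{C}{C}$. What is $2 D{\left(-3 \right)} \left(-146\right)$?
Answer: $-292$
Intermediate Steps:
$D{\left(C \right)} = 1$
$2 D{\left(-3 \right)} \left(-146\right) = 2 \cdot 1 \left(-146\right) = 2 \left(-146\right) = -292$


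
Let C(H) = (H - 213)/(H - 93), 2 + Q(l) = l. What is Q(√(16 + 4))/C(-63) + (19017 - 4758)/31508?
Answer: -491251/724684 + 26*√5/23 ≈ 1.8498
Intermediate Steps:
Q(l) = -2 + l
C(H) = (-213 + H)/(-93 + H)
Q(√(16 + 4))/C(-63) + (19017 - 4758)/31508 = (-2 + √(16 + 4))/(((-213 - 63)/(-93 - 63))) + (19017 - 4758)/31508 = (-2 + √20)/((-276/(-156))) + 14259*(1/31508) = (-2 + 2*√5)/((-1/156*(-276))) + 14259/31508 = (-2 + 2*√5)/(23/13) + 14259/31508 = (-2 + 2*√5)*(13/23) + 14259/31508 = (-26/23 + 26*√5/23) + 14259/31508 = -491251/724684 + 26*√5/23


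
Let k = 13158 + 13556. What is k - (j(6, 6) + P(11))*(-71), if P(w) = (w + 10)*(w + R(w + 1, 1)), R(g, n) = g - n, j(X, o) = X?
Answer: 59942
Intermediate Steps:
k = 26714
P(w) = 2*w*(10 + w) (P(w) = (w + 10)*(w + ((w + 1) - 1*1)) = (10 + w)*(w + ((1 + w) - 1)) = (10 + w)*(w + w) = (10 + w)*(2*w) = 2*w*(10 + w))
k - (j(6, 6) + P(11))*(-71) = 26714 - (6 + 2*11*(10 + 11))*(-71) = 26714 - (6 + 2*11*21)*(-71) = 26714 - (6 + 462)*(-71) = 26714 - 468*(-71) = 26714 - 1*(-33228) = 26714 + 33228 = 59942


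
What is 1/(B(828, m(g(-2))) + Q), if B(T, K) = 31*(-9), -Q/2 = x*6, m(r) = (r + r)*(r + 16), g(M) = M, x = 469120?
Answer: -1/5629719 ≈ -1.7763e-7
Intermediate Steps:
m(r) = 2*r*(16 + r) (m(r) = (2*r)*(16 + r) = 2*r*(16 + r))
Q = -5629440 (Q = -938240*6 = -2*2814720 = -5629440)
B(T, K) = -279
1/(B(828, m(g(-2))) + Q) = 1/(-279 - 5629440) = 1/(-5629719) = -1/5629719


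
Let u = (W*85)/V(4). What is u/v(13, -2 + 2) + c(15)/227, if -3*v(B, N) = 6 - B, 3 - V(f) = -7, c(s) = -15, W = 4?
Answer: 23049/1589 ≈ 14.505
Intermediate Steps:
V(f) = 10 (V(f) = 3 - 1*(-7) = 3 + 7 = 10)
v(B, N) = -2 + B/3 (v(B, N) = -(6 - B)/3 = -2 + B/3)
u = 34 (u = (4*85)/10 = 340*(⅒) = 34)
u/v(13, -2 + 2) + c(15)/227 = 34/(-2 + (⅓)*13) - 15/227 = 34/(-2 + 13/3) - 15*1/227 = 34/(7/3) - 15/227 = 34*(3/7) - 15/227 = 102/7 - 15/227 = 23049/1589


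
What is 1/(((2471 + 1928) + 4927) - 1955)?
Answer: 1/7371 ≈ 0.00013567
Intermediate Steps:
1/(((2471 + 1928) + 4927) - 1955) = 1/((4399 + 4927) - 1955) = 1/(9326 - 1955) = 1/7371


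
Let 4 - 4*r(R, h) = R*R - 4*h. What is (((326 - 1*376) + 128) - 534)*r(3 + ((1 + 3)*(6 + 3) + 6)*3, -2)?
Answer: 1897530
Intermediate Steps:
r(R, h) = 1 + h - R²/4 (r(R, h) = 1 - (R*R - 4*h)/4 = 1 - (R² - 4*h)/4 = 1 + (h - R²/4) = 1 + h - R²/4)
(((326 - 1*376) + 128) - 534)*r(3 + ((1 + 3)*(6 + 3) + 6)*3, -2) = (((326 - 1*376) + 128) - 534)*(1 - 2 - (3 + ((1 + 3)*(6 + 3) + 6)*3)²/4) = (((326 - 376) + 128) - 534)*(1 - 2 - (3 + (4*9 + 6)*3)²/4) = ((-50 + 128) - 534)*(1 - 2 - (3 + (36 + 6)*3)²/4) = (78 - 534)*(1 - 2 - (3 + 42*3)²/4) = -456*(1 - 2 - (3 + 126)²/4) = -456*(1 - 2 - ¼*129²) = -456*(1 - 2 - ¼*16641) = -456*(1 - 2 - 16641/4) = -456*(-16645/4) = 1897530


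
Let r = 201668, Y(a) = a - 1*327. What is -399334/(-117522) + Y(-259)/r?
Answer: 20116005305/5925106674 ≈ 3.3950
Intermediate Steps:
Y(a) = -327 + a (Y(a) = a - 327 = -327 + a)
-399334/(-117522) + Y(-259)/r = -399334/(-117522) + (-327 - 259)/201668 = -399334*(-1/117522) - 586*1/201668 = 199667/58761 - 293/100834 = 20116005305/5925106674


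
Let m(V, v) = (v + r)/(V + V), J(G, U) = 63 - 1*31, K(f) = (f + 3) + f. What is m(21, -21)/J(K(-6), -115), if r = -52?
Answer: -73/1344 ≈ -0.054315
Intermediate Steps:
K(f) = 3 + 2*f (K(f) = (3 + f) + f = 3 + 2*f)
J(G, U) = 32 (J(G, U) = 63 - 31 = 32)
m(V, v) = (-52 + v)/(2*V) (m(V, v) = (v - 52)/(V + V) = (-52 + v)/((2*V)) = (-52 + v)*(1/(2*V)) = (-52 + v)/(2*V))
m(21, -21)/J(K(-6), -115) = ((½)*(-52 - 21)/21)/32 = ((½)*(1/21)*(-73))*(1/32) = -73/42*1/32 = -73/1344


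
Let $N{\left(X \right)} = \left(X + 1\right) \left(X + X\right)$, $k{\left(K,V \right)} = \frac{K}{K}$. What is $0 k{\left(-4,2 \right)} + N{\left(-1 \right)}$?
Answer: $0$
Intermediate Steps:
$k{\left(K,V \right)} = 1$
$N{\left(X \right)} = 2 X \left(1 + X\right)$ ($N{\left(X \right)} = \left(1 + X\right) 2 X = 2 X \left(1 + X\right)$)
$0 k{\left(-4,2 \right)} + N{\left(-1 \right)} = 0 \cdot 1 + 2 \left(-1\right) \left(1 - 1\right) = 0 + 2 \left(-1\right) 0 = 0 + 0 = 0$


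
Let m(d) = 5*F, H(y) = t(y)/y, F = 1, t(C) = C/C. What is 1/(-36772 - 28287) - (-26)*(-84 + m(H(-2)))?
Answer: -133631187/65059 ≈ -2054.0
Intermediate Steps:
t(C) = 1
H(y) = 1/y
m(d) = 5 (m(d) = 5*1 = 5)
1/(-36772 - 28287) - (-26)*(-84 + m(H(-2))) = 1/(-36772 - 28287) - (-26)*(-84 + 5) = 1/(-65059) - (-26)*(-79) = -1/65059 - 1*2054 = -1/65059 - 2054 = -133631187/65059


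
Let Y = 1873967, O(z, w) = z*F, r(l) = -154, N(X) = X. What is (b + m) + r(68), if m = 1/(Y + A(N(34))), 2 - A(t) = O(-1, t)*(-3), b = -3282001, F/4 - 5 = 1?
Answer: -6150420408034/1873897 ≈ -3.2822e+6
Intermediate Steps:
F = 24 (F = 20 + 4*1 = 20 + 4 = 24)
O(z, w) = 24*z (O(z, w) = z*24 = 24*z)
A(t) = -70 (A(t) = 2 - 24*(-1)*(-3) = 2 - (-24)*(-3) = 2 - 1*72 = 2 - 72 = -70)
m = 1/1873897 (m = 1/(1873967 - 70) = 1/1873897 ≈ 5.3365e-7)
(b + m) + r(68) = (-3282001 + 1/1873897) - 154 = -6150131827896/1873897 - 154 = -6150420408034/1873897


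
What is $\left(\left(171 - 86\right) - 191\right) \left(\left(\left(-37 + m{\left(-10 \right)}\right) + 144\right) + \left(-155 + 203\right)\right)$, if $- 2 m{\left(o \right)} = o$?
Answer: $-16960$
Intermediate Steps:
$m{\left(o \right)} = - \frac{o}{2}$
$\left(\left(171 - 86\right) - 191\right) \left(\left(\left(-37 + m{\left(-10 \right)}\right) + 144\right) + \left(-155 + 203\right)\right) = \left(\left(171 - 86\right) - 191\right) \left(\left(\left(-37 - -5\right) + 144\right) + \left(-155 + 203\right)\right) = \left(\left(171 - 86\right) - 191\right) \left(\left(\left(-37 + 5\right) + 144\right) + 48\right) = \left(85 - 191\right) \left(\left(-32 + 144\right) + 48\right) = - 106 \left(112 + 48\right) = \left(-106\right) 160 = -16960$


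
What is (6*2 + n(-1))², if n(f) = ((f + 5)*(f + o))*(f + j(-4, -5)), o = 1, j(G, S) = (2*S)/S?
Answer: 144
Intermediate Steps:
j(G, S) = 2
n(f) = (1 + f)*(2 + f)*(5 + f) (n(f) = ((f + 5)*(f + 1))*(f + 2) = ((5 + f)*(1 + f))*(2 + f) = ((1 + f)*(5 + f))*(2 + f) = (1 + f)*(2 + f)*(5 + f))
(6*2 + n(-1))² = (6*2 + (10 + (-1)³ + 8*(-1)² + 17*(-1)))² = (12 + (10 - 1 + 8*1 - 17))² = (12 + (10 - 1 + 8 - 17))² = (12 + 0)² = 12² = 144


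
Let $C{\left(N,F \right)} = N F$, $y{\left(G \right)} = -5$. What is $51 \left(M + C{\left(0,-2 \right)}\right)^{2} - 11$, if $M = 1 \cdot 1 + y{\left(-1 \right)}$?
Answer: $805$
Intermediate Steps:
$M = -4$ ($M = 1 \cdot 1 - 5 = 1 - 5 = -4$)
$C{\left(N,F \right)} = F N$
$51 \left(M + C{\left(0,-2 \right)}\right)^{2} - 11 = 51 \left(-4 - 0\right)^{2} - 11 = 51 \left(-4 + 0\right)^{2} - 11 = 51 \left(-4\right)^{2} - 11 = 51 \cdot 16 - 11 = 816 - 11 = 805$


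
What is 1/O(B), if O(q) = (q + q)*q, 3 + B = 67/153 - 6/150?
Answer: 14630625/198124418 ≈ 0.073846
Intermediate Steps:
B = -9953/3825 (B = -3 + (67/153 - 6/150) = -3 + (67*(1/153) - 6*1/150) = -3 + (67/153 - 1/25) = -3 + 1522/3825 = -9953/3825 ≈ -2.6021)
O(q) = 2*q² (O(q) = (2*q)*q = 2*q²)
1/O(B) = 1/(2*(-9953/3825)²) = 1/(2*(99062209/14630625)) = 1/(198124418/14630625) = 14630625/198124418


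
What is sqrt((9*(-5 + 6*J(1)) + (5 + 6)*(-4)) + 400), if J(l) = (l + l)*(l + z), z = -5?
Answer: 11*I ≈ 11.0*I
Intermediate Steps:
J(l) = 2*l*(-5 + l) (J(l) = (l + l)*(l - 5) = (2*l)*(-5 + l) = 2*l*(-5 + l))
sqrt((9*(-5 + 6*J(1)) + (5 + 6)*(-4)) + 400) = sqrt((9*(-5 + 6*(2*1*(-5 + 1))) + (5 + 6)*(-4)) + 400) = sqrt((9*(-5 + 6*(2*1*(-4))) + 11*(-4)) + 400) = sqrt((9*(-5 + 6*(-8)) - 44) + 400) = sqrt((9*(-5 - 48) - 44) + 400) = sqrt((9*(-53) - 44) + 400) = sqrt((-477 - 44) + 400) = sqrt(-521 + 400) = sqrt(-121) = 11*I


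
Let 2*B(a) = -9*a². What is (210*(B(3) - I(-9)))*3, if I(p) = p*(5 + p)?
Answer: -48195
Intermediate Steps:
B(a) = -9*a²/2 (B(a) = (-9*a²)/2 = -9*a²/2)
(210*(B(3) - I(-9)))*3 = (210*(-9/2*3² - (-9)*(5 - 9)))*3 = (210*(-9/2*9 - (-9)*(-4)))*3 = (210*(-81/2 - 1*36))*3 = (210*(-81/2 - 36))*3 = (210*(-153/2))*3 = -16065*3 = -48195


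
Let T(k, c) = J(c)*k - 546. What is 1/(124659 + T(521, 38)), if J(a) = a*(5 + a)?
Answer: 1/975427 ≈ 1.0252e-6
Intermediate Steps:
T(k, c) = -546 + c*k*(5 + c) (T(k, c) = (c*(5 + c))*k - 546 = c*k*(5 + c) - 546 = -546 + c*k*(5 + c))
1/(124659 + T(521, 38)) = 1/(124659 + (-546 + 38*521*(5 + 38))) = 1/(124659 + (-546 + 38*521*43)) = 1/(124659 + (-546 + 851314)) = 1/(124659 + 850768) = 1/975427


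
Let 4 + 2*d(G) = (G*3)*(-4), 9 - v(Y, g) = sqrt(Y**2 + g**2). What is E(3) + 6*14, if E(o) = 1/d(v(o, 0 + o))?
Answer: 26117/311 - 9*sqrt(2)/1244 ≈ 83.967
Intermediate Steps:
v(Y, g) = 9 - sqrt(Y**2 + g**2)
d(G) = -2 - 6*G (d(G) = -2 + ((G*3)*(-4))/2 = -2 + ((3*G)*(-4))/2 = -2 + (-12*G)/2 = -2 - 6*G)
E(o) = 1/(-56 + 6*sqrt(2)*sqrt(o**2)) (E(o) = 1/(-2 - 6*(9 - sqrt(o**2 + (0 + o)**2))) = 1/(-2 - 6*(9 - sqrt(o**2 + o**2))) = 1/(-2 - 6*(9 - sqrt(2*o**2))) = 1/(-2 - 6*(9 - sqrt(2)*sqrt(o**2))) = 1/(-2 + (-54 + 6*sqrt(2)*sqrt(o**2))) = 1/(-56 + 6*sqrt(2)*sqrt(o**2)))
E(3) + 6*14 = 1/(2*(-28 + 3*sqrt(2)*sqrt(3**2))) + 6*14 = 1/(2*(-28 + 3*sqrt(2)*sqrt(9))) + 84 = 1/(2*(-28 + 3*sqrt(2)*3)) + 84 = 1/(2*(-28 + 9*sqrt(2))) + 84 = 84 + 1/(2*(-28 + 9*sqrt(2)))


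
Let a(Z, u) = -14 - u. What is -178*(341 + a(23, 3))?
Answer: -57672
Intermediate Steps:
-178*(341 + a(23, 3)) = -178*(341 + (-14 - 1*3)) = -178*(341 + (-14 - 3)) = -178*(341 - 17) = -178*324 = -57672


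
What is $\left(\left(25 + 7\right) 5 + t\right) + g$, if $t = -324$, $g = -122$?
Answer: $-286$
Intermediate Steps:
$\left(\left(25 + 7\right) 5 + t\right) + g = \left(\left(25 + 7\right) 5 - 324\right) - 122 = \left(32 \cdot 5 - 324\right) - 122 = \left(160 - 324\right) - 122 = -164 - 122 = -286$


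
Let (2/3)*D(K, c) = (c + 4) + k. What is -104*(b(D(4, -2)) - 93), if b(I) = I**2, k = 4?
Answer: 1248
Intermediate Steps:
D(K, c) = 12 + 3*c/2 (D(K, c) = 3*((c + 4) + 4)/2 = 3*((4 + c) + 4)/2 = 3*(8 + c)/2 = 12 + 3*c/2)
-104*(b(D(4, -2)) - 93) = -104*((12 + (3/2)*(-2))**2 - 93) = -104*((12 - 3)**2 - 93) = -104*(9**2 - 93) = -104*(81 - 93) = -104*(-12) = 1248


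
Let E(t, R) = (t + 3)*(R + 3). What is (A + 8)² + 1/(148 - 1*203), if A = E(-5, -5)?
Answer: 7919/55 ≈ 143.98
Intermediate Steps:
E(t, R) = (3 + R)*(3 + t) (E(t, R) = (3 + t)*(3 + R) = (3 + R)*(3 + t))
A = 4 (A = 9 + 3*(-5) + 3*(-5) - 5*(-5) = 9 - 15 - 15 + 25 = 4)
(A + 8)² + 1/(148 - 1*203) = (4 + 8)² + 1/(148 - 1*203) = 12² + 1/(148 - 203) = 144 + 1/(-55) = 144 - 1/55 = 7919/55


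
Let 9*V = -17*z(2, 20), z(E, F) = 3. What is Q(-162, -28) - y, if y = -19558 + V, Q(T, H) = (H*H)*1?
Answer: 61043/3 ≈ 20348.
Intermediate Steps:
Q(T, H) = H² (Q(T, H) = H²*1 = H²)
V = -17/3 (V = (-17*3)/9 = (⅑)*(-51) = -17/3 ≈ -5.6667)
y = -58691/3 (y = -19558 - 17/3 = -58691/3 ≈ -19564.)
Q(-162, -28) - y = (-28)² - 1*(-58691/3) = 784 + 58691/3 = 61043/3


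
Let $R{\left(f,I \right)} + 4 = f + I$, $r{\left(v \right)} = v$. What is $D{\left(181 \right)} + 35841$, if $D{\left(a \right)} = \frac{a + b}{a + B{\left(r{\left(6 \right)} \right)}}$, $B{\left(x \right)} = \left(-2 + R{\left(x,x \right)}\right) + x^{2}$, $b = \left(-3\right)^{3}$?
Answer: $\frac{7992697}{223} \approx 35842.0$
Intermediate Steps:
$R{\left(f,I \right)} = -4 + I + f$ ($R{\left(f,I \right)} = -4 + \left(f + I\right) = -4 + \left(I + f\right) = -4 + I + f$)
$b = -27$
$B{\left(x \right)} = -6 + x^{2} + 2 x$ ($B{\left(x \right)} = \left(-2 + \left(-4 + x + x\right)\right) + x^{2} = \left(-2 + \left(-4 + 2 x\right)\right) + x^{2} = \left(-6 + 2 x\right) + x^{2} = -6 + x^{2} + 2 x$)
$D{\left(a \right)} = \frac{-27 + a}{42 + a}$ ($D{\left(a \right)} = \frac{a - 27}{a + \left(-6 + 6^{2} + 2 \cdot 6\right)} = \frac{-27 + a}{a + \left(-6 + 36 + 12\right)} = \frac{-27 + a}{a + 42} = \frac{-27 + a}{42 + a}$)
$D{\left(181 \right)} + 35841 = \frac{-27 + 181}{42 + 181} + 35841 = \frac{1}{223} \cdot 154 + 35841 = \frac{154}{223} + 35841 = \frac{7992697}{223}$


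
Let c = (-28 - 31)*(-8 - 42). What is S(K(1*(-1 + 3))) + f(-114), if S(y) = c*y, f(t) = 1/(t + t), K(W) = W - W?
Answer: -1/228 ≈ -0.0043860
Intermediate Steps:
K(W) = 0
c = 2950 (c = -59*(-50) = 2950)
f(t) = 1/(2*t)
S(y) = 2950*y
S(K(1*(-1 + 3))) + f(-114) = 2950*0 + (1/2)/(-114) = 0 + (1/2)*(-1/114) = 0 - 1/228 = -1/228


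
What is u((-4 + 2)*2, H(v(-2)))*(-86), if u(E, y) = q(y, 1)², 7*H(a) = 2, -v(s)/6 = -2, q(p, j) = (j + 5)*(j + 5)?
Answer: -111456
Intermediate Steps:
q(p, j) = (5 + j)² (q(p, j) = (5 + j)*(5 + j) = (5 + j)²)
v(s) = 12 (v(s) = -6*(-2) = 12)
H(a) = 2/7 (H(a) = (⅐)*2 = 2/7)
u(E, y) = 1296 (u(E, y) = ((5 + 1)²)² = (6²)² = 36² = 1296)
u((-4 + 2)*2, H(v(-2)))*(-86) = 1296*(-86) = -111456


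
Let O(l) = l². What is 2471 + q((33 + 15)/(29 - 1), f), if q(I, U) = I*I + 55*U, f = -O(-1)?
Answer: 118528/49 ≈ 2418.9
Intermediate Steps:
f = -1 (f = -1*(-1)² = -1*1 = -1)
q(I, U) = I² + 55*U
2471 + q((33 + 15)/(29 - 1), f) = 2471 + (((33 + 15)/(29 - 1))² + 55*(-1)) = 2471 + ((48/28)² - 55) = 2471 + ((48*(1/28))² - 55) = 2471 + ((12/7)² - 55) = 2471 + (144/49 - 55) = 2471 - 2551/49 = 118528/49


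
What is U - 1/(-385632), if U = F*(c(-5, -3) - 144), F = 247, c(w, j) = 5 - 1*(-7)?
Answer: -12573145727/385632 ≈ -32604.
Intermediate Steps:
c(w, j) = 12 (c(w, j) = 5 + 7 = 12)
U = -32604 (U = 247*(12 - 144) = 247*(-132) = -32604)
U - 1/(-385632) = -32604 - 1/(-385632) = -32604 - 1*(-1/385632) = -32604 + 1/385632 = -12573145727/385632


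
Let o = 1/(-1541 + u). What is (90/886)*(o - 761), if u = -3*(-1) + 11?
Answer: -17430720/225487 ≈ -77.302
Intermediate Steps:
u = 14 (u = 3 + 11 = 14)
o = -1/1527 (o = 1/(-1541 + 14) = 1/(-1527) = -1/1527 ≈ -0.00065488)
(90/886)*(o - 761) = (90/886)*(-1/1527 - 761) = (90*(1/886))*(-1162048/1527) = (45/443)*(-1162048/1527) = -17430720/225487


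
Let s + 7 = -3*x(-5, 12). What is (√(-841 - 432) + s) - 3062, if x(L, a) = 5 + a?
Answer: -3120 + I*√1273 ≈ -3120.0 + 35.679*I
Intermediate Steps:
s = -58 (s = -7 - 3*(5 + 12) = -7 - 3*17 = -7 - 51 = -58)
(√(-841 - 432) + s) - 3062 = (√(-841 - 432) - 58) - 3062 = (√(-1273) - 58) - 3062 = (I*√1273 - 58) - 3062 = (-58 + I*√1273) - 3062 = -3120 + I*√1273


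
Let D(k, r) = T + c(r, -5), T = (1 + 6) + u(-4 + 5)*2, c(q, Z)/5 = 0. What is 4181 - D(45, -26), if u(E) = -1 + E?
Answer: 4174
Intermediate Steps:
c(q, Z) = 0 (c(q, Z) = 5*0 = 0)
T = 7 (T = (1 + 6) + (-1 + (-4 + 5))*2 = 7 + (-1 + 1)*2 = 7 + 0*2 = 7 + 0 = 7)
D(k, r) = 7 (D(k, r) = 7 + 0 = 7)
4181 - D(45, -26) = 4181 - 1*7 = 4181 - 7 = 4174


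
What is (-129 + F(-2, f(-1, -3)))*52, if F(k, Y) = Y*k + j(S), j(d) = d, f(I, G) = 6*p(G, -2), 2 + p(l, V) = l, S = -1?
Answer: -3640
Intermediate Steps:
p(l, V) = -2 + l
f(I, G) = -12 + 6*G (f(I, G) = 6*(-2 + G) = -12 + 6*G)
F(k, Y) = -1 + Y*k (F(k, Y) = Y*k - 1 = -1 + Y*k)
(-129 + F(-2, f(-1, -3)))*52 = (-129 + (-1 + (-12 + 6*(-3))*(-2)))*52 = (-129 + (-1 + (-12 - 18)*(-2)))*52 = (-129 + (-1 - 30*(-2)))*52 = (-129 + (-1 + 60))*52 = (-129 + 59)*52 = -70*52 = -3640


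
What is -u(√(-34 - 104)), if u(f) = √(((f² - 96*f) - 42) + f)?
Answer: -√(-180 - 95*I*√138) ≈ -21.799 + 25.597*I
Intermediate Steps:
u(f) = √(-42 + f² - 95*f) (u(f) = √((-42 + f² - 96*f) + f) = √(-42 + f² - 95*f))
-u(√(-34 - 104)) = -√(-42 + (√(-34 - 104))² - 95*√(-34 - 104)) = -√(-42 + (√(-138))² - 95*I*√138) = -√(-42 + (I*√138)² - 95*I*√138) = -√(-42 - 138 - 95*I*√138) = -√(-180 - 95*I*√138)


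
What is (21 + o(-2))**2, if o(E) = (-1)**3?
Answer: 400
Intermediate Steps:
o(E) = -1
(21 + o(-2))**2 = (21 - 1)**2 = 20**2 = 400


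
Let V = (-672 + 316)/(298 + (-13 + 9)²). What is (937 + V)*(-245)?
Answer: -35998095/157 ≈ -2.2929e+5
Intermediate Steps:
V = -178/157 (V = -356/(298 + (-4)²) = -356/(298 + 16) = -356/314 = -356*1/314 = -178/157 ≈ -1.1338)
(937 + V)*(-245) = (937 - 178/157)*(-245) = (146931/157)*(-245) = -35998095/157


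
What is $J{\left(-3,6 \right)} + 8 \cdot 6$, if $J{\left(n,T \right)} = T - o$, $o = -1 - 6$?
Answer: $61$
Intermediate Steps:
$o = -7$ ($o = -1 - 6 = -7$)
$J{\left(n,T \right)} = 7 + T$ ($J{\left(n,T \right)} = T - -7 = T + 7 = 7 + T$)
$J{\left(-3,6 \right)} + 8 \cdot 6 = \left(7 + 6\right) + 8 \cdot 6 = 13 + 48 = 61$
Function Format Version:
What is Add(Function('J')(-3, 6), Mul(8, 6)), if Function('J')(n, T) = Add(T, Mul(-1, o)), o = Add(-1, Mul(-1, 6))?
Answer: 61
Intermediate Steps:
o = -7 (o = Add(-1, -6) = -7)
Function('J')(n, T) = Add(7, T) (Function('J')(n, T) = Add(T, Mul(-1, -7)) = Add(T, 7) = Add(7, T))
Add(Function('J')(-3, 6), Mul(8, 6)) = Add(Add(7, 6), Mul(8, 6)) = Add(13, 48) = 61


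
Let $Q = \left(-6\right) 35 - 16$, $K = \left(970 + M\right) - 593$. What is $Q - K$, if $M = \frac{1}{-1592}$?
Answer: $- \frac{959975}{1592} \approx -603.0$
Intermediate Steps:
$M = - \frac{1}{1592} \approx -0.00062814$
$K = \frac{600183}{1592}$ ($K = \left(970 - \frac{1}{1592}\right) - 593 = \frac{1544239}{1592} - 593 = \frac{600183}{1592} \approx 377.0$)
$Q = -226$ ($Q = -210 - 16 = -226$)
$Q - K = -226 - \frac{600183}{1592} = - \frac{959975}{1592}$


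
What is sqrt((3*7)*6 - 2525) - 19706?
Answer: -19706 + I*sqrt(2399) ≈ -19706.0 + 48.98*I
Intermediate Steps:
sqrt((3*7)*6 - 2525) - 19706 = sqrt(21*6 - 2525) - 19706 = sqrt(126 - 2525) - 19706 = sqrt(-2399) - 19706 = I*sqrt(2399) - 19706 = -19706 + I*sqrt(2399)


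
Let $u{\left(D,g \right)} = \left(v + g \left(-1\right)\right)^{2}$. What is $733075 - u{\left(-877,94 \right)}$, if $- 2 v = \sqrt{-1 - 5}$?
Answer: $\frac{1448481}{2} - 94 i \sqrt{6} \approx 7.2424 \cdot 10^{5} - 230.25 i$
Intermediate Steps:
$v = - \frac{i \sqrt{6}}{2}$ ($v = - \frac{\sqrt{-1 - 5}}{2} = - \frac{\sqrt{-6}}{2} = - \frac{i \sqrt{6}}{2} \approx - 1.2247 i$)
$u{\left(D,g \right)} = \left(- g - \frac{i \sqrt{6}}{2}\right)^{2}$ ($u{\left(D,g \right)} = \left(- \frac{i \sqrt{6}}{2} + g \left(-1\right)\right)^{2} = \left(- \frac{i \sqrt{6}}{2} - g\right)^{2} = \left(- g - \frac{i \sqrt{6}}{2}\right)^{2}$)
$733075 - u{\left(-877,94 \right)} = 733075 - \frac{\left(2 \cdot 94 + i \sqrt{6}\right)^{2}}{4} = 733075 - \frac{\left(188 + i \sqrt{6}\right)^{2}}{4}$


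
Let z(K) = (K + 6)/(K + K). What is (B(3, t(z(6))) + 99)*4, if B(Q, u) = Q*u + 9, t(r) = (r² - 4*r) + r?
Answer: 408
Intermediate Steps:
z(K) = (6 + K)/(2*K) (z(K) = (6 + K)/((2*K)) = (6 + K)*(1/(2*K)) = (6 + K)/(2*K))
t(r) = r² - 3*r
B(Q, u) = 9 + Q*u
(B(3, t(z(6))) + 99)*4 = ((9 + 3*(((½)*(6 + 6)/6)*(-3 + (½)*(6 + 6)/6))) + 99)*4 = ((9 + 3*(((½)*(⅙)*12)*(-3 + (½)*(⅙)*12))) + 99)*4 = ((9 + 3*(1*(-3 + 1))) + 99)*4 = ((9 + 3*(1*(-2))) + 99)*4 = ((9 + 3*(-2)) + 99)*4 = ((9 - 6) + 99)*4 = (3 + 99)*4 = 102*4 = 408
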